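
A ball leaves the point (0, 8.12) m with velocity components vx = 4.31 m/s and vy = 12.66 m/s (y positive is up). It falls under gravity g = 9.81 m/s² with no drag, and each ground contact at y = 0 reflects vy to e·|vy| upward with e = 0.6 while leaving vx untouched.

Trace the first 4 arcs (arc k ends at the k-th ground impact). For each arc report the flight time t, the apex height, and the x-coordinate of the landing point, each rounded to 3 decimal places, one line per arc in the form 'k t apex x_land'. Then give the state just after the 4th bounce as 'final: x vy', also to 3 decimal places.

1 3.113 16.289 13.416
2 2.187 5.864 22.841
3 1.312 2.111 28.497
4 0.787 0.760 31.890
final: 31.890 2.317

Arc 1: start y=8.120, vy=12.660 → t=3.113, apex=16.289, x_land=13.416, impact vy=-17.877
  bounce: vy ← 0.6·17.877 = 10.726
Arc 2: start y=0.000, vy=10.726 → t=2.187, apex=5.864, x_land=22.841, impact vy=-10.726
  bounce: vy ← 0.6·10.726 = 6.436
Arc 3: start y=0.000, vy=6.436 → t=1.312, apex=2.111, x_land=28.497, impact vy=-6.436
  bounce: vy ← 0.6·6.436 = 3.861
Arc 4: start y=0.000, vy=3.861 → t=0.787, apex=0.760, x_land=31.890, impact vy=-3.861
  bounce: vy ← 0.6·3.861 = 2.317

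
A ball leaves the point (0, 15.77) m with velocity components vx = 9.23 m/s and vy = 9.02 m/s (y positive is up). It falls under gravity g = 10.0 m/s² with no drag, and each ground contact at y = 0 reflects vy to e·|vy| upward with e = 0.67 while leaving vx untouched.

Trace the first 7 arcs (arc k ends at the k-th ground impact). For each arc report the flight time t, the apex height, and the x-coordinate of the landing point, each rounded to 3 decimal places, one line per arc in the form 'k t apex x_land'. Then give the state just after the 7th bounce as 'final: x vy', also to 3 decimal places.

1 2.894 19.838 26.711
2 2.669 8.905 51.347
3 1.788 3.998 67.853
4 1.198 1.795 78.912
5 0.803 0.806 86.321
6 0.538 0.362 91.286
7 0.360 0.162 94.612
final: 94.612 1.207

Arc 1: start y=15.770, vy=9.020 → t=2.894, apex=19.838, x_land=26.711, impact vy=-19.919
  bounce: vy ← 0.67·19.919 = 13.346
Arc 2: start y=0.000, vy=13.346 → t=2.669, apex=8.905, x_land=51.347, impact vy=-13.346
  bounce: vy ← 0.67·13.346 = 8.942
Arc 3: start y=0.000, vy=8.942 → t=1.788, apex=3.998, x_land=67.853, impact vy=-8.942
  bounce: vy ← 0.67·8.942 = 5.991
Arc 4: start y=0.000, vy=5.991 → t=1.198, apex=1.795, x_land=78.912, impact vy=-5.991
  bounce: vy ← 0.67·5.991 = 4.014
Arc 5: start y=0.000, vy=4.014 → t=0.803, apex=0.806, x_land=86.321, impact vy=-4.014
  bounce: vy ← 0.67·4.014 = 2.689
Arc 6: start y=0.000, vy=2.689 → t=0.538, apex=0.362, x_land=91.286, impact vy=-2.689
  bounce: vy ← 0.67·2.689 = 1.802
Arc 7: start y=0.000, vy=1.802 → t=0.360, apex=0.162, x_land=94.612, impact vy=-1.802
  bounce: vy ← 0.67·1.802 = 1.207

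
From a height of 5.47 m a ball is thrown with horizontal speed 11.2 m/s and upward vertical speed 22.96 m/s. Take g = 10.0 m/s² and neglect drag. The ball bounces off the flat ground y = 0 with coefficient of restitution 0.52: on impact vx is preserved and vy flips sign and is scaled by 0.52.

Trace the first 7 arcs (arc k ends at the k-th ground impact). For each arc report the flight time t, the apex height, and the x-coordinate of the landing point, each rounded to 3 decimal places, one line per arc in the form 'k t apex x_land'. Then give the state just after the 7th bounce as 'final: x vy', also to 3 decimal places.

1 4.819 31.828 53.973
2 2.624 8.606 83.361
3 1.364 2.327 98.643
4 0.710 0.629 106.589
5 0.369 0.170 110.722
6 0.192 0.046 112.870
7 0.100 0.012 113.988
final: 113.988 0.259

Arc 1: start y=5.470, vy=22.960 → t=4.819, apex=31.828, x_land=53.973, impact vy=-25.230
  bounce: vy ← 0.52·25.230 = 13.120
Arc 2: start y=0.000, vy=13.120 → t=2.624, apex=8.606, x_land=83.361, impact vy=-13.120
  bounce: vy ← 0.52·13.120 = 6.822
Arc 3: start y=0.000, vy=6.822 → t=1.364, apex=2.327, x_land=98.643, impact vy=-6.822
  bounce: vy ← 0.52·6.822 = 3.548
Arc 4: start y=0.000, vy=3.548 → t=0.710, apex=0.629, x_land=106.589, impact vy=-3.548
  bounce: vy ← 0.52·3.548 = 1.845
Arc 5: start y=0.000, vy=1.845 → t=0.369, apex=0.170, x_land=110.722, impact vy=-1.845
  bounce: vy ← 0.52·1.845 = 0.959
Arc 6: start y=0.000, vy=0.959 → t=0.192, apex=0.046, x_land=112.870, impact vy=-0.959
  bounce: vy ← 0.52·0.959 = 0.499
Arc 7: start y=0.000, vy=0.499 → t=0.100, apex=0.012, x_land=113.988, impact vy=-0.499
  bounce: vy ← 0.52·0.499 = 0.259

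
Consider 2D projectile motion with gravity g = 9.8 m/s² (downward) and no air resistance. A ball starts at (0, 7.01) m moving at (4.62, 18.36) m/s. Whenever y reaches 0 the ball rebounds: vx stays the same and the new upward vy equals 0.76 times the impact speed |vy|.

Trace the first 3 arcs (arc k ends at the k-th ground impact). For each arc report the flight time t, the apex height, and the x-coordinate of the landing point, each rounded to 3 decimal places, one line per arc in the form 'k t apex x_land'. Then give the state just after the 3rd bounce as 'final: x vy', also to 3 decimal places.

1 4.096 24.208 18.924
2 3.379 13.983 34.533
3 2.568 8.076 46.396
final: 46.396 9.562

Arc 1: start y=7.010, vy=18.360 → t=4.096, apex=24.208, x_land=18.924, impact vy=-21.783
  bounce: vy ← 0.76·21.783 = 16.555
Arc 2: start y=0.000, vy=16.555 → t=3.379, apex=13.983, x_land=34.533, impact vy=-16.555
  bounce: vy ← 0.76·16.555 = 12.582
Arc 3: start y=0.000, vy=12.582 → t=2.568, apex=8.076, x_land=46.396, impact vy=-12.582
  bounce: vy ← 0.76·12.582 = 9.562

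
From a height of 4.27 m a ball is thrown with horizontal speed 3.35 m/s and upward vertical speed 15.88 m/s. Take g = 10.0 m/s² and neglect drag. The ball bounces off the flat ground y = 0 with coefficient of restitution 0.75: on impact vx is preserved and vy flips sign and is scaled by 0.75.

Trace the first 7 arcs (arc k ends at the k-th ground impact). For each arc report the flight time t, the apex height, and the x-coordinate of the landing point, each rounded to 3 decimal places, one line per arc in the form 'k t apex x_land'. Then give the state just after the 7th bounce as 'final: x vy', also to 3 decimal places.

1 3.425 16.879 11.475
2 2.756 9.494 20.707
3 2.067 5.341 27.632
4 1.550 3.004 32.825
5 1.163 1.690 36.720
6 0.872 0.951 39.641
7 0.654 0.535 41.832
final: 41.832 2.453

Arc 1: start y=4.270, vy=15.880 → t=3.425, apex=16.879, x_land=11.475, impact vy=-18.373
  bounce: vy ← 0.75·18.373 = 13.780
Arc 2: start y=0.000, vy=13.780 → t=2.756, apex=9.494, x_land=20.707, impact vy=-13.780
  bounce: vy ← 0.75·13.780 = 10.335
Arc 3: start y=0.000, vy=10.335 → t=2.067, apex=5.341, x_land=27.632, impact vy=-10.335
  bounce: vy ← 0.75·10.335 = 7.751
Arc 4: start y=0.000, vy=7.751 → t=1.550, apex=3.004, x_land=32.825, impact vy=-7.751
  bounce: vy ← 0.75·7.751 = 5.813
Arc 5: start y=0.000, vy=5.813 → t=1.163, apex=1.690, x_land=36.720, impact vy=-5.813
  bounce: vy ← 0.75·5.813 = 4.360
Arc 6: start y=0.000, vy=4.360 → t=0.872, apex=0.951, x_land=39.641, impact vy=-4.360
  bounce: vy ← 0.75·4.360 = 3.270
Arc 7: start y=0.000, vy=3.270 → t=0.654, apex=0.535, x_land=41.832, impact vy=-3.270
  bounce: vy ← 0.75·3.270 = 2.453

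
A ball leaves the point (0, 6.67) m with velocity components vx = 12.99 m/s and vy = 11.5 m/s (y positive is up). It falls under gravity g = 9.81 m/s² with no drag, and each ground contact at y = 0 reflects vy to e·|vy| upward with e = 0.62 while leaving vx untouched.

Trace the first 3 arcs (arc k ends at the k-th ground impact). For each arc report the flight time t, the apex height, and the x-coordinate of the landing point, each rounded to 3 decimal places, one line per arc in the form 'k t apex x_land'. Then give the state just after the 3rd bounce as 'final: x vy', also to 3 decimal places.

1 2.826 13.411 36.707
2 2.050 5.155 63.341
3 1.271 1.982 79.854
final: 79.854 3.866

Arc 1: start y=6.670, vy=11.500 → t=2.826, apex=13.411, x_land=36.707, impact vy=-16.221
  bounce: vy ← 0.62·16.221 = 10.057
Arc 2: start y=0.000, vy=10.057 → t=2.050, apex=5.155, x_land=63.341, impact vy=-10.057
  bounce: vy ← 0.62·10.057 = 6.235
Arc 3: start y=0.000, vy=6.235 → t=1.271, apex=1.982, x_land=79.854, impact vy=-6.235
  bounce: vy ← 0.62·6.235 = 3.866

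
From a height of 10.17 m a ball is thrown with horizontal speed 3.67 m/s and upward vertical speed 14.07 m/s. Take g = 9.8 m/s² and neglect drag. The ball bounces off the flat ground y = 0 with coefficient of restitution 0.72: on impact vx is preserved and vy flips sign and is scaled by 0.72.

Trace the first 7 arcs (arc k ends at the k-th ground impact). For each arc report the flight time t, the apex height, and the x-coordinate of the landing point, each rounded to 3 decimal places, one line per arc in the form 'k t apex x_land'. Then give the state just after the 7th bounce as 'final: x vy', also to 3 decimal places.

Arc 1: start y=10.170, vy=14.070 → t=3.470, apex=20.270, x_land=12.734, impact vy=-19.932
  bounce: vy ← 0.72·19.932 = 14.351
Arc 2: start y=0.000, vy=14.351 → t=2.929, apex=10.508, x_land=23.482, impact vy=-14.351
  bounce: vy ← 0.72·14.351 = 10.333
Arc 3: start y=0.000, vy=10.333 → t=2.109, apex=5.447, x_land=31.221, impact vy=-10.333
  bounce: vy ← 0.72·10.333 = 7.440
Arc 4: start y=0.000, vy=7.440 → t=1.518, apex=2.824, x_land=36.794, impact vy=-7.440
  bounce: vy ← 0.72·7.440 = 5.357
Arc 5: start y=0.000, vy=5.357 → t=1.093, apex=1.464, x_land=40.806, impact vy=-5.357
  bounce: vy ← 0.72·5.357 = 3.857
Arc 6: start y=0.000, vy=3.857 → t=0.787, apex=0.759, x_land=43.694, impact vy=-3.857
  bounce: vy ← 0.72·3.857 = 2.777
Arc 7: start y=0.000, vy=2.777 → t=0.567, apex=0.393, x_land=45.774, impact vy=-2.777
  bounce: vy ← 0.72·2.777 = 1.999

1 3.470 20.270 12.734
2 2.929 10.508 23.482
3 2.109 5.447 31.221
4 1.518 2.824 36.794
5 1.093 1.464 40.806
6 0.787 0.759 43.694
7 0.567 0.393 45.774
final: 45.774 1.999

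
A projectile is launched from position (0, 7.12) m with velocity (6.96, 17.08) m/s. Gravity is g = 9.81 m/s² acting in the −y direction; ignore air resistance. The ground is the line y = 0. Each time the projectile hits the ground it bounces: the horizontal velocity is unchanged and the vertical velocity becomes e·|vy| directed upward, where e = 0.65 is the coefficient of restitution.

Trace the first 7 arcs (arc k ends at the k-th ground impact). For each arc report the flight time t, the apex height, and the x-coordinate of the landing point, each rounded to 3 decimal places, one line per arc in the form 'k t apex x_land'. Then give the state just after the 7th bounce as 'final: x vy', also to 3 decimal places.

Arc 1: start y=7.120, vy=17.080 → t=3.858, apex=21.989, x_land=26.854, impact vy=-20.771
  bounce: vy ← 0.65·20.771 = 13.501
Arc 2: start y=0.000, vy=13.501 → t=2.752, apex=9.290, x_land=46.012, impact vy=-13.501
  bounce: vy ← 0.65·13.501 = 8.776
Arc 3: start y=0.000, vy=8.776 → t=1.789, apex=3.925, x_land=58.464, impact vy=-8.776
  bounce: vy ← 0.65·8.776 = 5.704
Arc 4: start y=0.000, vy=5.704 → t=1.163, apex=1.658, x_land=66.558, impact vy=-5.704
  bounce: vy ← 0.65·5.704 = 3.708
Arc 5: start y=0.000, vy=3.708 → t=0.756, apex=0.701, x_land=71.819, impact vy=-3.708
  bounce: vy ← 0.65·3.708 = 2.410
Arc 6: start y=0.000, vy=2.410 → t=0.491, apex=0.296, x_land=75.239, impact vy=-2.410
  bounce: vy ← 0.65·2.410 = 1.567
Arc 7: start y=0.000, vy=1.567 → t=0.319, apex=0.125, x_land=77.461, impact vy=-1.567
  bounce: vy ← 0.65·1.567 = 1.018

1 3.858 21.989 26.854
2 2.752 9.290 46.012
3 1.789 3.925 58.464
4 1.163 1.658 66.558
5 0.756 0.701 71.819
6 0.491 0.296 75.239
7 0.319 0.125 77.461
final: 77.461 1.018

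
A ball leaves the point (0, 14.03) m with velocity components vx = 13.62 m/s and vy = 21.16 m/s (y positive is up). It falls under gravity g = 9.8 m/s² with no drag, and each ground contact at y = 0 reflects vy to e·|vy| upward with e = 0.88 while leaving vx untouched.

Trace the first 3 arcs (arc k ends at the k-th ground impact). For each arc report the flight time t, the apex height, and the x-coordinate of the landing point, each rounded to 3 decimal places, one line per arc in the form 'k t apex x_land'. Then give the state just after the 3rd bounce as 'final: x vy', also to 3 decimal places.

1 4.902 36.874 66.771
2 4.828 28.555 132.530
3 4.249 22.113 190.397
final: 190.397 18.320

Arc 1: start y=14.030, vy=21.160 → t=4.902, apex=36.874, x_land=66.771, impact vy=-26.884
  bounce: vy ← 0.88·26.884 = 23.658
Arc 2: start y=0.000, vy=23.658 → t=4.828, apex=28.555, x_land=132.530, impact vy=-23.658
  bounce: vy ← 0.88·23.658 = 20.819
Arc 3: start y=0.000, vy=20.819 → t=4.249, apex=22.113, x_land=190.397, impact vy=-20.819
  bounce: vy ← 0.88·20.819 = 18.320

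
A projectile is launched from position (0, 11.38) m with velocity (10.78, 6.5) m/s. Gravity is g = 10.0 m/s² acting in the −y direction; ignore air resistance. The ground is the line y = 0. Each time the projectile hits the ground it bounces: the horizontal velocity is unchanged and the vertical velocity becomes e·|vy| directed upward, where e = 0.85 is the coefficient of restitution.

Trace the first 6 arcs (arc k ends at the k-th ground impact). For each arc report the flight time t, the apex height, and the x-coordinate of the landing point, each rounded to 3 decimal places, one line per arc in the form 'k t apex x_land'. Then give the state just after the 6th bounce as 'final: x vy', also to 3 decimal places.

Arc 1: start y=11.380, vy=6.500 → t=2.293, apex=13.492, x_land=24.715, impact vy=-16.427
  bounce: vy ← 0.85·16.427 = 13.963
Arc 2: start y=0.000, vy=13.963 → t=2.793, apex=9.748, x_land=54.820, impact vy=-13.963
  bounce: vy ← 0.85·13.963 = 11.869
Arc 3: start y=0.000, vy=11.869 → t=2.374, apex=7.043, x_land=80.408, impact vy=-11.869
  bounce: vy ← 0.85·11.869 = 10.088
Arc 4: start y=0.000, vy=10.088 → t=2.018, apex=5.089, x_land=102.159, impact vy=-10.088
  bounce: vy ← 0.85·10.088 = 8.575
Arc 5: start y=0.000, vy=8.575 → t=1.715, apex=3.677, x_land=120.647, impact vy=-8.575
  bounce: vy ← 0.85·8.575 = 7.289
Arc 6: start y=0.000, vy=7.289 → t=1.458, apex=2.656, x_land=136.361, impact vy=-7.289
  bounce: vy ← 0.85·7.289 = 6.195

1 2.293 13.492 24.715
2 2.793 9.748 54.820
3 2.374 7.043 80.408
4 2.018 5.089 102.159
5 1.715 3.677 120.647
6 1.458 2.656 136.361
final: 136.361 6.195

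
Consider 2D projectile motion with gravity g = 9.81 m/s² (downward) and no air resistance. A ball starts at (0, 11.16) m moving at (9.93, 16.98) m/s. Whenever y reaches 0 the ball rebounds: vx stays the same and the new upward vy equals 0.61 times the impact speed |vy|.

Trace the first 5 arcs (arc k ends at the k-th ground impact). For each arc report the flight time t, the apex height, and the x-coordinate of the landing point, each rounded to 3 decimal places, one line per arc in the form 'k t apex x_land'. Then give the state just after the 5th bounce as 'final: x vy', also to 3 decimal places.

Arc 1: start y=11.160, vy=16.980 → t=4.027, apex=25.855, x_land=39.986, impact vy=-22.523
  bounce: vy ← 0.61·22.523 = 13.739
Arc 2: start y=0.000, vy=13.739 → t=2.801, apex=9.621, x_land=67.800, impact vy=-13.739
  bounce: vy ← 0.61·13.739 = 8.381
Arc 3: start y=0.000, vy=8.381 → t=1.709, apex=3.580, x_land=84.767, impact vy=-8.381
  bounce: vy ← 0.61·8.381 = 5.112
Arc 4: start y=0.000, vy=5.112 → t=1.042, apex=1.332, x_land=95.116, impact vy=-5.112
  bounce: vy ← 0.61·5.112 = 3.118
Arc 5: start y=0.000, vy=3.118 → t=0.636, apex=0.496, x_land=101.430, impact vy=-3.118
  bounce: vy ← 0.61·3.118 = 1.902

1 4.027 25.855 39.986
2 2.801 9.621 67.800
3 1.709 3.580 84.767
4 1.042 1.332 95.116
5 0.636 0.496 101.430
final: 101.430 1.902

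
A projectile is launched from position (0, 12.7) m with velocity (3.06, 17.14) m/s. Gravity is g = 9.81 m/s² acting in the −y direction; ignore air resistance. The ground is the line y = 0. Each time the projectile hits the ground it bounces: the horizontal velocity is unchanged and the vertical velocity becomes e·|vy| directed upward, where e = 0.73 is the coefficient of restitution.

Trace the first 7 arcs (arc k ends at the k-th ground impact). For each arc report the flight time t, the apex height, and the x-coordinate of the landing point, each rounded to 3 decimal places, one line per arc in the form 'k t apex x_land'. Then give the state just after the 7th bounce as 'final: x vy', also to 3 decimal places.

1 4.122 27.673 12.615
2 3.468 14.747 23.226
3 2.532 7.859 30.973
4 1.848 4.188 36.628
5 1.349 2.232 40.756
6 0.985 1.189 43.770
7 0.719 0.634 45.970
final: 45.970 2.574

Arc 1: start y=12.700, vy=17.140 → t=4.122, apex=27.673, x_land=12.615, impact vy=-23.301
  bounce: vy ← 0.73·23.301 = 17.010
Arc 2: start y=0.000, vy=17.010 → t=3.468, apex=14.747, x_land=23.226, impact vy=-17.010
  bounce: vy ← 0.73·17.010 = 12.417
Arc 3: start y=0.000, vy=12.417 → t=2.532, apex=7.859, x_land=30.973, impact vy=-12.417
  bounce: vy ← 0.73·12.417 = 9.065
Arc 4: start y=0.000, vy=9.065 → t=1.848, apex=4.188, x_land=36.628, impact vy=-9.065
  bounce: vy ← 0.73·9.065 = 6.617
Arc 5: start y=0.000, vy=6.617 → t=1.349, apex=2.232, x_land=40.756, impact vy=-6.617
  bounce: vy ← 0.73·6.617 = 4.831
Arc 6: start y=0.000, vy=4.831 → t=0.985, apex=1.189, x_land=43.770, impact vy=-4.831
  bounce: vy ← 0.73·4.831 = 3.526
Arc 7: start y=0.000, vy=3.526 → t=0.719, apex=0.634, x_land=45.970, impact vy=-3.526
  bounce: vy ← 0.73·3.526 = 2.574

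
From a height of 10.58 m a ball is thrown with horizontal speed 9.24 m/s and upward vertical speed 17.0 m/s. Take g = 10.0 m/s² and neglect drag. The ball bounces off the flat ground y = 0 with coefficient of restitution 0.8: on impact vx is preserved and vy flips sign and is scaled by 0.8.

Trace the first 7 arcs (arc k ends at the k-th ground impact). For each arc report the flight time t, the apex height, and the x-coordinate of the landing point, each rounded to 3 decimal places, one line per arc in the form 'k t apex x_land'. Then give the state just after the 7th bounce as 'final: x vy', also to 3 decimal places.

1 3.937 25.030 36.382
2 3.580 16.019 69.460
3 2.864 10.252 95.922
4 2.291 6.561 117.092
5 1.833 4.199 134.027
6 1.466 2.688 147.576
7 1.173 1.720 158.415
final: 158.415 4.692

Arc 1: start y=10.580, vy=17.000 → t=3.937, apex=25.030, x_land=36.382, impact vy=-22.374
  bounce: vy ← 0.8·22.374 = 17.899
Arc 2: start y=0.000, vy=17.899 → t=3.580, apex=16.019, x_land=69.460, impact vy=-17.899
  bounce: vy ← 0.8·17.899 = 14.319
Arc 3: start y=0.000, vy=14.319 → t=2.864, apex=10.252, x_land=95.922, impact vy=-14.319
  bounce: vy ← 0.8·14.319 = 11.456
Arc 4: start y=0.000, vy=11.456 → t=2.291, apex=6.561, x_land=117.092, impact vy=-11.456
  bounce: vy ← 0.8·11.456 = 9.164
Arc 5: start y=0.000, vy=9.164 → t=1.833, apex=4.199, x_land=134.027, impact vy=-9.164
  bounce: vy ← 0.8·9.164 = 7.332
Arc 6: start y=0.000, vy=7.332 → t=1.466, apex=2.688, x_land=147.576, impact vy=-7.332
  bounce: vy ← 0.8·7.332 = 5.865
Arc 7: start y=0.000, vy=5.865 → t=1.173, apex=1.720, x_land=158.415, impact vy=-5.865
  bounce: vy ← 0.8·5.865 = 4.692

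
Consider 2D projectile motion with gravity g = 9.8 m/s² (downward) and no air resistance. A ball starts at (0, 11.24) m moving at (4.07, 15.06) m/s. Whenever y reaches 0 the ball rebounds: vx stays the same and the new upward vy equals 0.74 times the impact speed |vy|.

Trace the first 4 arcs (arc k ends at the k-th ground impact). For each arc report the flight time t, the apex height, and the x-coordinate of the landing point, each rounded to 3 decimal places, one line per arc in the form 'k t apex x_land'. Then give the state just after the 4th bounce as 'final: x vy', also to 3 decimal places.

1 3.694 22.812 15.036
2 3.193 12.492 28.033
3 2.363 6.840 37.651
4 1.749 3.746 44.768
final: 44.768 6.341

Arc 1: start y=11.240, vy=15.060 → t=3.694, apex=22.812, x_land=15.036, impact vy=-21.145
  bounce: vy ← 0.74·21.145 = 15.647
Arc 2: start y=0.000, vy=15.647 → t=3.193, apex=12.492, x_land=28.033, impact vy=-15.647
  bounce: vy ← 0.74·15.647 = 11.579
Arc 3: start y=0.000, vy=11.579 → t=2.363, apex=6.840, x_land=37.651, impact vy=-11.579
  bounce: vy ← 0.74·11.579 = 8.568
Arc 4: start y=0.000, vy=8.568 → t=1.749, apex=3.746, x_land=44.768, impact vy=-8.568
  bounce: vy ← 0.74·8.568 = 6.341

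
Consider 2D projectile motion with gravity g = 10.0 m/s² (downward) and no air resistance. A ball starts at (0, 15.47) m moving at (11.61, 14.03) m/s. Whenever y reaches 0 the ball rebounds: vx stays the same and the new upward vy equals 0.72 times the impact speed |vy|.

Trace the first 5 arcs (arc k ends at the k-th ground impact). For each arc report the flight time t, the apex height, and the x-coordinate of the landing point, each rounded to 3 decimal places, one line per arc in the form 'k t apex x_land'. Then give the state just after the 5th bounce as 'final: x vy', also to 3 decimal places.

1 3.653 25.312 42.411
2 3.240 13.122 80.027
3 2.333 6.802 107.111
4 1.680 3.526 126.611
5 1.209 1.828 140.651
final: 140.651 4.354

Arc 1: start y=15.470, vy=14.030 → t=3.653, apex=25.312, x_land=42.411, impact vy=-22.500
  bounce: vy ← 0.72·22.500 = 16.200
Arc 2: start y=0.000, vy=16.200 → t=3.240, apex=13.122, x_land=80.027, impact vy=-16.200
  bounce: vy ← 0.72·16.200 = 11.664
Arc 3: start y=0.000, vy=11.664 → t=2.333, apex=6.802, x_land=107.111, impact vy=-11.664
  bounce: vy ← 0.72·11.664 = 8.398
Arc 4: start y=0.000, vy=8.398 → t=1.680, apex=3.526, x_land=126.611, impact vy=-8.398
  bounce: vy ← 0.72·8.398 = 6.047
Arc 5: start y=0.000, vy=6.047 → t=1.209, apex=1.828, x_land=140.651, impact vy=-6.047
  bounce: vy ← 0.72·6.047 = 4.354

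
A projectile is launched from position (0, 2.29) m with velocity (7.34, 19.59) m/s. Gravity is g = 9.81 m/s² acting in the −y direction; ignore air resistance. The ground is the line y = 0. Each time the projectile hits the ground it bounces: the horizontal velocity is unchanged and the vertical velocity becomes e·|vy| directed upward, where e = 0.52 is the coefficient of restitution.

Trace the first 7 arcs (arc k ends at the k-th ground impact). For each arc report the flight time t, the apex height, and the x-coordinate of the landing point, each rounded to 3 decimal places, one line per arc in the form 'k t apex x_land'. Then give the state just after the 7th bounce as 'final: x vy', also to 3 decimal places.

1 4.108 21.850 30.149
2 2.195 5.908 46.261
3 1.141 1.598 54.639
4 0.594 0.432 58.995
5 0.309 0.117 61.261
6 0.160 0.032 62.439
7 0.083 0.009 63.051
final: 63.051 0.213

Arc 1: start y=2.290, vy=19.590 → t=4.108, apex=21.850, x_land=30.149, impact vy=-20.705
  bounce: vy ← 0.52·20.705 = 10.767
Arc 2: start y=0.000, vy=10.767 → t=2.195, apex=5.908, x_land=46.261, impact vy=-10.767
  bounce: vy ← 0.52·10.767 = 5.599
Arc 3: start y=0.000, vy=5.599 → t=1.141, apex=1.598, x_land=54.639, impact vy=-5.599
  bounce: vy ← 0.52·5.599 = 2.911
Arc 4: start y=0.000, vy=2.911 → t=0.594, apex=0.432, x_land=58.995, impact vy=-2.911
  bounce: vy ← 0.52·2.911 = 1.514
Arc 5: start y=0.000, vy=1.514 → t=0.309, apex=0.117, x_land=61.261, impact vy=-1.514
  bounce: vy ← 0.52·1.514 = 0.787
Arc 6: start y=0.000, vy=0.787 → t=0.160, apex=0.032, x_land=62.439, impact vy=-0.787
  bounce: vy ← 0.52·0.787 = 0.409
Arc 7: start y=0.000, vy=0.409 → t=0.083, apex=0.009, x_land=63.051, impact vy=-0.409
  bounce: vy ← 0.52·0.409 = 0.213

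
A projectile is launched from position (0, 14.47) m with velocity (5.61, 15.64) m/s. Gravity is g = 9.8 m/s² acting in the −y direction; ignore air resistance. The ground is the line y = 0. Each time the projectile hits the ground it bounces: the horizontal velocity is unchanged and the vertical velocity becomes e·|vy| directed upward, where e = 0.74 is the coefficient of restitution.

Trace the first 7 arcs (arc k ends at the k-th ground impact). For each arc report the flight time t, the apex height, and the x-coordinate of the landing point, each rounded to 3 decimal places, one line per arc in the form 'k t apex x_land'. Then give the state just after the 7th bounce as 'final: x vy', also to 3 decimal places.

Arc 1: start y=14.470, vy=15.640 → t=3.941, apex=26.950, x_land=22.110, impact vy=-22.983
  bounce: vy ← 0.74·22.983 = 17.007
Arc 2: start y=0.000, vy=17.007 → t=3.471, apex=14.758, x_land=41.582, impact vy=-17.007
  bounce: vy ← 0.74·17.007 = 12.586
Arc 3: start y=0.000, vy=12.586 → t=2.568, apex=8.081, x_land=55.991, impact vy=-12.586
  bounce: vy ← 0.74·12.586 = 9.313
Arc 4: start y=0.000, vy=9.313 → t=1.901, apex=4.425, x_land=66.653, impact vy=-9.313
  bounce: vy ← 0.74·9.313 = 6.892
Arc 5: start y=0.000, vy=6.892 → t=1.406, apex=2.423, x_land=74.544, impact vy=-6.892
  bounce: vy ← 0.74·6.892 = 5.100
Arc 6: start y=0.000, vy=5.100 → t=1.041, apex=1.327, x_land=80.383, impact vy=-5.100
  bounce: vy ← 0.74·5.100 = 3.774
Arc 7: start y=0.000, vy=3.774 → t=0.770, apex=0.727, x_land=84.704, impact vy=-3.774
  bounce: vy ← 0.74·3.774 = 2.793

1 3.941 26.950 22.110
2 3.471 14.758 41.582
3 2.568 8.081 55.991
4 1.901 4.425 66.653
5 1.406 2.423 74.544
6 1.041 1.327 80.383
7 0.770 0.727 84.704
final: 84.704 2.793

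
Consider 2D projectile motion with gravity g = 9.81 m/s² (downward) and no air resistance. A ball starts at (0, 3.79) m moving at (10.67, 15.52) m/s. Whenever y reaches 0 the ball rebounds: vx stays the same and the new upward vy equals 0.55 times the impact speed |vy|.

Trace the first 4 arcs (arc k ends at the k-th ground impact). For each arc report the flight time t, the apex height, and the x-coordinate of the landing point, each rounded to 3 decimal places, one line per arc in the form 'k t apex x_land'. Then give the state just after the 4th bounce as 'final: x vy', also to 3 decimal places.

Arc 1: start y=3.790, vy=15.520 → t=3.392, apex=16.067, x_land=36.192, impact vy=-17.755
  bounce: vy ← 0.55·17.755 = 9.765
Arc 2: start y=0.000, vy=9.765 → t=1.991, apex=4.860, x_land=57.434, impact vy=-9.765
  bounce: vy ← 0.55·9.765 = 5.371
Arc 3: start y=0.000, vy=5.371 → t=1.095, apex=1.470, x_land=69.117, impact vy=-5.371
  bounce: vy ← 0.55·5.371 = 2.954
Arc 4: start y=0.000, vy=2.954 → t=0.602, apex=0.445, x_land=75.543, impact vy=-2.954
  bounce: vy ← 0.55·2.954 = 1.625

1 3.392 16.067 36.192
2 1.991 4.860 57.434
3 1.095 1.470 69.117
4 0.602 0.445 75.543
final: 75.543 1.625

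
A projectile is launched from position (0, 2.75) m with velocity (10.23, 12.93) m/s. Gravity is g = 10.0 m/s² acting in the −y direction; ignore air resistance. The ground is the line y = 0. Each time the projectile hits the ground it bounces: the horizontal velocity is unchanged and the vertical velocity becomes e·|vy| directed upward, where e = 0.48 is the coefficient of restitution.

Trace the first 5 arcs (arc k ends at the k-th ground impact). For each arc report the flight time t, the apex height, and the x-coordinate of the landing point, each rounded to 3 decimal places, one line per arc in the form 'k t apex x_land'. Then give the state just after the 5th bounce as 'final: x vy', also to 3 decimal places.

1 2.784 11.109 28.476
2 1.431 2.560 43.115
3 0.687 0.590 50.141
4 0.330 0.136 53.514
5 0.158 0.031 55.133
final: 55.133 0.380

Arc 1: start y=2.750, vy=12.930 → t=2.784, apex=11.109, x_land=28.476, impact vy=-14.906
  bounce: vy ← 0.48·14.906 = 7.155
Arc 2: start y=0.000, vy=7.155 → t=1.431, apex=2.560, x_land=43.115, impact vy=-7.155
  bounce: vy ← 0.48·7.155 = 3.434
Arc 3: start y=0.000, vy=3.434 → t=0.687, apex=0.590, x_land=50.141, impact vy=-3.434
  bounce: vy ← 0.48·3.434 = 1.648
Arc 4: start y=0.000, vy=1.648 → t=0.330, apex=0.136, x_land=53.514, impact vy=-1.648
  bounce: vy ← 0.48·1.648 = 0.791
Arc 5: start y=0.000, vy=0.791 → t=0.158, apex=0.031, x_land=55.133, impact vy=-0.791
  bounce: vy ← 0.48·0.791 = 0.380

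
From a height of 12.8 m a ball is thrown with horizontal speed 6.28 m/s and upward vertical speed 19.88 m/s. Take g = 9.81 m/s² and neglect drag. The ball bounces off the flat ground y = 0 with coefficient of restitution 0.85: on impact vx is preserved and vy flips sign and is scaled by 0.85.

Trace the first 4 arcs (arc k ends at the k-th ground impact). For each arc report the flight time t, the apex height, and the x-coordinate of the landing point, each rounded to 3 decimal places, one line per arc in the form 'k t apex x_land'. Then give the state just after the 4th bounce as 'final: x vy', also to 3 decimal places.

1 4.618 32.943 29.002
2 4.406 23.802 56.669
3 3.745 17.197 80.187
4 3.183 12.425 100.177
final: 100.177 13.271

Arc 1: start y=12.800, vy=19.880 → t=4.618, apex=32.943, x_land=29.002, impact vy=-25.423
  bounce: vy ← 0.85·25.423 = 21.610
Arc 2: start y=0.000, vy=21.610 → t=4.406, apex=23.802, x_land=56.669, impact vy=-21.610
  bounce: vy ← 0.85·21.610 = 18.368
Arc 3: start y=0.000, vy=18.368 → t=3.745, apex=17.197, x_land=80.187, impact vy=-18.368
  bounce: vy ← 0.85·18.368 = 15.613
Arc 4: start y=0.000, vy=15.613 → t=3.183, apex=12.425, x_land=100.177, impact vy=-15.613
  bounce: vy ← 0.85·15.613 = 13.271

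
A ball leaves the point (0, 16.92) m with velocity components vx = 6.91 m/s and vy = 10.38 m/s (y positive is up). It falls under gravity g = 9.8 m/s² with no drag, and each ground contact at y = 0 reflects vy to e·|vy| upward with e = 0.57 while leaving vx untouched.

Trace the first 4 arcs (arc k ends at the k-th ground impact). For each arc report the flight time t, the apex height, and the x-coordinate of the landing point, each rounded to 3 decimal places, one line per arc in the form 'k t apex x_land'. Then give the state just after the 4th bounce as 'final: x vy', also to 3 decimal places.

1 3.198 22.417 22.099
2 2.438 7.283 38.948
3 1.390 2.366 48.552
4 0.792 0.769 54.026
final: 54.026 2.213

Arc 1: start y=16.920, vy=10.380 → t=3.198, apex=22.417, x_land=22.099, impact vy=-20.961
  bounce: vy ← 0.57·20.961 = 11.948
Arc 2: start y=0.000, vy=11.948 → t=2.438, apex=7.283, x_land=38.948, impact vy=-11.948
  bounce: vy ← 0.57·11.948 = 6.810
Arc 3: start y=0.000, vy=6.810 → t=1.390, apex=2.366, x_land=48.552, impact vy=-6.810
  bounce: vy ← 0.57·6.810 = 3.882
Arc 4: start y=0.000, vy=3.882 → t=0.792, apex=0.769, x_land=54.026, impact vy=-3.882
  bounce: vy ← 0.57·3.882 = 2.213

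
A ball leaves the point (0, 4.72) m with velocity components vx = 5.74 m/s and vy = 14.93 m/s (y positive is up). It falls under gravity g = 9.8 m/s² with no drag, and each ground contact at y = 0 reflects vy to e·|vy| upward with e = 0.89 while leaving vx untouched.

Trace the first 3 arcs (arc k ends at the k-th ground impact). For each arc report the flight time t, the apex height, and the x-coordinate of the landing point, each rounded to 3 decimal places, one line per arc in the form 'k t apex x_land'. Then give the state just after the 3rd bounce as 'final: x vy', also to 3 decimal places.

Arc 1: start y=4.720, vy=14.930 → t=3.336, apex=16.093, x_land=19.147, impact vy=-17.760
  bounce: vy ← 0.89·17.760 = 15.806
Arc 2: start y=0.000, vy=15.806 → t=3.226, apex=12.747, x_land=37.663, impact vy=-15.806
  bounce: vy ← 0.89·15.806 = 14.068
Arc 3: start y=0.000, vy=14.068 → t=2.871, apex=10.097, x_land=54.142, impact vy=-14.068
  bounce: vy ← 0.89·14.068 = 12.520

1 3.336 16.093 19.147
2 3.226 12.747 37.663
3 2.871 10.097 54.142
final: 54.142 12.520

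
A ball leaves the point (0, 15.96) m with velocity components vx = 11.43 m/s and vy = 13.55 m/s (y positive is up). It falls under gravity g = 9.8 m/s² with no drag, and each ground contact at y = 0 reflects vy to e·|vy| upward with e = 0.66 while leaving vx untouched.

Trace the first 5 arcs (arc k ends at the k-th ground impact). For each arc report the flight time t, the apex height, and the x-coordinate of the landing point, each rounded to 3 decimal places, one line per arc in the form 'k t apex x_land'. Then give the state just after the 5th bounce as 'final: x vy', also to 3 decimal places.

Arc 1: start y=15.960, vy=13.550 → t=3.656, apex=25.327, x_land=41.790, impact vy=-22.280
  bounce: vy ← 0.66·22.280 = 14.705
Arc 2: start y=0.000, vy=14.705 → t=3.001, apex=11.033, x_land=76.092, impact vy=-14.705
  bounce: vy ← 0.66·14.705 = 9.705
Arc 3: start y=0.000, vy=9.705 → t=1.981, apex=4.806, x_land=98.731, impact vy=-9.705
  bounce: vy ← 0.66·9.705 = 6.406
Arc 4: start y=0.000, vy=6.406 → t=1.307, apex=2.093, x_land=113.673, impact vy=-6.406
  bounce: vy ← 0.66·6.406 = 4.228
Arc 5: start y=0.000, vy=4.228 → t=0.863, apex=0.912, x_land=123.535, impact vy=-4.228
  bounce: vy ← 0.66·4.228 = 2.790

1 3.656 25.327 41.790
2 3.001 11.033 76.092
3 1.981 4.806 98.731
4 1.307 2.093 113.673
5 0.863 0.912 123.535
final: 123.535 2.790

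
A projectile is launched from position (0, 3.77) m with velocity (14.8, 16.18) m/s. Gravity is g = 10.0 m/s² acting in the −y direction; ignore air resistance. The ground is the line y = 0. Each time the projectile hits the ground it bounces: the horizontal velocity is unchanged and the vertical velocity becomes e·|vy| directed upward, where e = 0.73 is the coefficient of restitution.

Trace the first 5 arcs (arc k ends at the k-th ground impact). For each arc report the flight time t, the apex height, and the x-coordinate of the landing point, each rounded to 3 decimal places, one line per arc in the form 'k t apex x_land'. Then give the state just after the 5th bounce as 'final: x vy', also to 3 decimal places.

1 3.454 16.860 51.123
2 2.681 8.984 90.802
3 1.957 4.788 119.767
4 1.429 2.551 140.911
5 1.043 1.360 156.347
final: 156.347 3.807

Arc 1: start y=3.770, vy=16.180 → t=3.454, apex=16.860, x_land=51.123, impact vy=-18.363
  bounce: vy ← 0.73·18.363 = 13.405
Arc 2: start y=0.000, vy=13.405 → t=2.681, apex=8.984, x_land=90.802, impact vy=-13.405
  bounce: vy ← 0.73·13.405 = 9.786
Arc 3: start y=0.000, vy=9.786 → t=1.957, apex=4.788, x_land=119.767, impact vy=-9.786
  bounce: vy ← 0.73·9.786 = 7.143
Arc 4: start y=0.000, vy=7.143 → t=1.429, apex=2.551, x_land=140.911, impact vy=-7.143
  bounce: vy ← 0.73·7.143 = 5.215
Arc 5: start y=0.000, vy=5.215 → t=1.043, apex=1.360, x_land=156.347, impact vy=-5.215
  bounce: vy ← 0.73·5.215 = 3.807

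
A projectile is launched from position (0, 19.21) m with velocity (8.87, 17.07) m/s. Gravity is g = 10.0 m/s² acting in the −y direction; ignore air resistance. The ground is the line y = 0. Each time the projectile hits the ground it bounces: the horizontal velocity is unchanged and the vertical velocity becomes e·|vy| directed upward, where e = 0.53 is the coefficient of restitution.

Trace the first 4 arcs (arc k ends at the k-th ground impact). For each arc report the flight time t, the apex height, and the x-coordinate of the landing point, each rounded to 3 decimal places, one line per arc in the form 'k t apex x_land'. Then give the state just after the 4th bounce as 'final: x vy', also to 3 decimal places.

1 4.306 33.779 38.196
2 2.755 9.489 62.634
3 1.460 2.665 75.586
4 0.774 0.749 82.451
final: 82.451 2.051

Arc 1: start y=19.210, vy=17.070 → t=4.306, apex=33.779, x_land=38.196, impact vy=-25.992
  bounce: vy ← 0.53·25.992 = 13.776
Arc 2: start y=0.000, vy=13.776 → t=2.755, apex=9.489, x_land=62.634, impact vy=-13.776
  bounce: vy ← 0.53·13.776 = 7.301
Arc 3: start y=0.000, vy=7.301 → t=1.460, apex=2.665, x_land=75.586, impact vy=-7.301
  bounce: vy ← 0.53·7.301 = 3.870
Arc 4: start y=0.000, vy=3.870 → t=0.774, apex=0.749, x_land=82.451, impact vy=-3.870
  bounce: vy ← 0.53·3.870 = 2.051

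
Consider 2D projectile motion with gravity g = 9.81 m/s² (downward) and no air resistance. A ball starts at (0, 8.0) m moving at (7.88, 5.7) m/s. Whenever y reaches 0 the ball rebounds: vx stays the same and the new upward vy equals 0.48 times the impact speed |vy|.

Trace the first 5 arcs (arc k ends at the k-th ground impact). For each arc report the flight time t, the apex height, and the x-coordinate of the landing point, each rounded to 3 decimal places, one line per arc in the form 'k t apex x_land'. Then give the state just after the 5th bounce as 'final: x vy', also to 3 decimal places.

Arc 1: start y=8.000, vy=5.700 → t=1.984, apex=9.656, x_land=15.635, impact vy=-13.764
  bounce: vy ← 0.48·13.764 = 6.607
Arc 2: start y=0.000, vy=6.607 → t=1.347, apex=2.225, x_land=26.249, impact vy=-6.607
  bounce: vy ← 0.48·6.607 = 3.171
Arc 3: start y=0.000, vy=3.171 → t=0.647, apex=0.513, x_land=31.343, impact vy=-3.171
  bounce: vy ← 0.48·3.171 = 1.522
Arc 4: start y=0.000, vy=1.522 → t=0.310, apex=0.118, x_land=33.789, impact vy=-1.522
  bounce: vy ← 0.48·1.522 = 0.731
Arc 5: start y=0.000, vy=0.731 → t=0.149, apex=0.027, x_land=34.963, impact vy=-0.731
  bounce: vy ← 0.48·0.731 = 0.351

1 1.984 9.656 15.635
2 1.347 2.225 26.249
3 0.647 0.513 31.343
4 0.310 0.118 33.789
5 0.149 0.027 34.963
final: 34.963 0.351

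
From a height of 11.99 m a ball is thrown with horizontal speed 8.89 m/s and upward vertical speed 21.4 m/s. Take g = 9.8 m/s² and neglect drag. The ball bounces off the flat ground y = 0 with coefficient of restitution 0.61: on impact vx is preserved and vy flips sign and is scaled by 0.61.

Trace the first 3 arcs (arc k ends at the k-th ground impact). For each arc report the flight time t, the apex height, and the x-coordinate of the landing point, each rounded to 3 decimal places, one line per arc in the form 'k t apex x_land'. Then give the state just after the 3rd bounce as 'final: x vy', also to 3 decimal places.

1 4.870 35.355 43.293
2 3.277 13.156 72.426
3 1.999 4.895 90.197
final: 90.197 5.975

Arc 1: start y=11.990, vy=21.400 → t=4.870, apex=35.355, x_land=43.293, impact vy=-26.324
  bounce: vy ← 0.61·26.324 = 16.058
Arc 2: start y=0.000, vy=16.058 → t=3.277, apex=13.156, x_land=72.426, impact vy=-16.058
  bounce: vy ← 0.61·16.058 = 9.795
Arc 3: start y=0.000, vy=9.795 → t=1.999, apex=4.895, x_land=90.197, impact vy=-9.795
  bounce: vy ← 0.61·9.795 = 5.975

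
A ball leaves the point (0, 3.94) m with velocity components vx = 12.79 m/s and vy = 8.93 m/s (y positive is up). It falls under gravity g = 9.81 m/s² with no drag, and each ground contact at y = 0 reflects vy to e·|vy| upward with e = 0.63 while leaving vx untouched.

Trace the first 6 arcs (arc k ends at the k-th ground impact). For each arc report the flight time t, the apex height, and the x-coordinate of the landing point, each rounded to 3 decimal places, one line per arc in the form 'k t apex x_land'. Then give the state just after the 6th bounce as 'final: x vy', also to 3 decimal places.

1 2.188 8.004 27.981
2 1.610 3.177 48.568
3 1.014 1.261 61.538
4 0.639 0.500 69.709
5 0.402 0.199 74.856
6 0.254 0.079 78.099
final: 78.099 0.784

Arc 1: start y=3.940, vy=8.930 → t=2.188, apex=8.004, x_land=27.981, impact vy=-12.532
  bounce: vy ← 0.63·12.532 = 7.895
Arc 2: start y=0.000, vy=7.895 → t=1.610, apex=3.177, x_land=48.568, impact vy=-7.895
  bounce: vy ← 0.63·7.895 = 4.974
Arc 3: start y=0.000, vy=4.974 → t=1.014, apex=1.261, x_land=61.538, impact vy=-4.974
  bounce: vy ← 0.63·4.974 = 3.134
Arc 4: start y=0.000, vy=3.134 → t=0.639, apex=0.500, x_land=69.709, impact vy=-3.134
  bounce: vy ← 0.63·3.134 = 1.974
Arc 5: start y=0.000, vy=1.974 → t=0.402, apex=0.199, x_land=74.856, impact vy=-1.974
  bounce: vy ← 0.63·1.974 = 1.244
Arc 6: start y=0.000, vy=1.244 → t=0.254, apex=0.079, x_land=78.099, impact vy=-1.244
  bounce: vy ← 0.63·1.244 = 0.784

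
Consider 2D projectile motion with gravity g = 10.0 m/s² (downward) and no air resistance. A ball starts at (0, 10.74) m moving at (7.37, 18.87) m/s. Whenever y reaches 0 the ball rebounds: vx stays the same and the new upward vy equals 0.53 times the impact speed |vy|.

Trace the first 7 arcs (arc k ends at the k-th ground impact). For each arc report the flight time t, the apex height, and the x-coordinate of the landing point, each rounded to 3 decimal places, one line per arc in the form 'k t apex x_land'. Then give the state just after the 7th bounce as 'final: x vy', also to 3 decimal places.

1 4.276 28.544 31.516
2 2.533 8.018 50.182
3 1.342 2.252 60.075
4 0.711 0.633 65.318
5 0.377 0.178 68.097
6 0.200 0.050 69.570
7 0.106 0.014 70.350
final: 70.350 0.281

Arc 1: start y=10.740, vy=18.870 → t=4.276, apex=28.544, x_land=31.516, impact vy=-23.893
  bounce: vy ← 0.53·23.893 = 12.663
Arc 2: start y=0.000, vy=12.663 → t=2.533, apex=8.018, x_land=50.182, impact vy=-12.663
  bounce: vy ← 0.53·12.663 = 6.712
Arc 3: start y=0.000, vy=6.712 → t=1.342, apex=2.252, x_land=60.075, impact vy=-6.712
  bounce: vy ← 0.53·6.712 = 3.557
Arc 4: start y=0.000, vy=3.557 → t=0.711, apex=0.633, x_land=65.318, impact vy=-3.557
  bounce: vy ← 0.53·3.557 = 1.885
Arc 5: start y=0.000, vy=1.885 → t=0.377, apex=0.178, x_land=68.097, impact vy=-1.885
  bounce: vy ← 0.53·1.885 = 0.999
Arc 6: start y=0.000, vy=0.999 → t=0.200, apex=0.050, x_land=69.570, impact vy=-0.999
  bounce: vy ← 0.53·0.999 = 0.530
Arc 7: start y=0.000, vy=0.530 → t=0.106, apex=0.014, x_land=70.350, impact vy=-0.530
  bounce: vy ← 0.53·0.530 = 0.281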